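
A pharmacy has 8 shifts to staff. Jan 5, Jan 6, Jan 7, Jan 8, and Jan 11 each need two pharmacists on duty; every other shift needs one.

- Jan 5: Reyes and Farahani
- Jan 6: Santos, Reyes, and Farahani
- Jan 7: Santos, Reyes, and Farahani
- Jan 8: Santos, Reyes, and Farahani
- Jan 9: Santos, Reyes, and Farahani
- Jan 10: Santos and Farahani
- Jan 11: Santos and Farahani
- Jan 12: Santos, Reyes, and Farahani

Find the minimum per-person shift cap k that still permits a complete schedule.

5

With 3 pharmacists and 13 worker-slots to fill, someone must work at least ⌈13/3⌉ = 5 shifts, so k ≥ 5.
k = 5 works: Jan 5→Reyes+Farahani, Jan 6→Santos+Reyes, Jan 7→Santos+Reyes, Jan 8→Santos+Reyes, Jan 9→Reyes, Jan 10→Santos, Jan 11→Santos+Farahani, Jan 12→Farahani.
Loads: Santos 5, Reyes 5, Farahani 3 — all ≤ 5.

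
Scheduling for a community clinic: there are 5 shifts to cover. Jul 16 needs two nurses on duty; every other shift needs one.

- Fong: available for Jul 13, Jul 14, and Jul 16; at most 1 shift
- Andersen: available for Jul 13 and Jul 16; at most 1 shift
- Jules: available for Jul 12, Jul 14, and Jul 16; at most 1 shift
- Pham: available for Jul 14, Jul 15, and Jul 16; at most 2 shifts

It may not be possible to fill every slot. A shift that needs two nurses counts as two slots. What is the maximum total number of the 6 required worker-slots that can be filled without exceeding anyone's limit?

Total capacity across all nurses is 1+1+1+2 = 5, and 6 slots are needed, so at most 5 can be filled.
An assignment achieving 5: Jul 12→Jules, Jul 13→Fong, Jul 14→Pham, Jul 15→Pham, Jul 16→Andersen.
Loads: Fong 1/1, Andersen 1/1, Jules 1/1, Pham 2/2.

5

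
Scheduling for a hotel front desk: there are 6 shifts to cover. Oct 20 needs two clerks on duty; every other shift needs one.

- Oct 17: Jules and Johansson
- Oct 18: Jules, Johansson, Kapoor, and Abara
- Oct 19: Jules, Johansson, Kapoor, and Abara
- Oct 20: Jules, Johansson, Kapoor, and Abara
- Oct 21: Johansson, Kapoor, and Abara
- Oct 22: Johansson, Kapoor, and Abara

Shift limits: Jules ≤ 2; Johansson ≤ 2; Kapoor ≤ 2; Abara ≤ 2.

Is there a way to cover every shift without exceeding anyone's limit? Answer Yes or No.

Yes

One valid schedule: Oct 17→Jules, Oct 18→Jules, Oct 19→Kapoor, Oct 20→Kapoor+Abara, Oct 21→Johansson, Oct 22→Johansson.
Loads: Jules 2/2, Johansson 2/2, Kapoor 2/2, Abara 1/2 — all within limits.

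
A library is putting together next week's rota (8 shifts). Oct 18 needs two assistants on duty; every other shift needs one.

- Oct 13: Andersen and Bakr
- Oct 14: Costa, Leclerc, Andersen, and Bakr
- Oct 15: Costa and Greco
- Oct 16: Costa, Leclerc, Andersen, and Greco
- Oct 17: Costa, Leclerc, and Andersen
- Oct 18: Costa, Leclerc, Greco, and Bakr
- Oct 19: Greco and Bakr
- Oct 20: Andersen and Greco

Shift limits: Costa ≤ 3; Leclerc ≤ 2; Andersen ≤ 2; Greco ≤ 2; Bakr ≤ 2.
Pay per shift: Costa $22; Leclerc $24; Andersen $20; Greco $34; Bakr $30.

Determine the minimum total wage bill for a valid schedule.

Picking the cheapest available assistant for each shift independently would cost $198, but that ignores the shift limits.
An optimal schedule: Oct 13→Andersen, Oct 14→Costa, Oct 15→Costa, Oct 16→Leclerc, Oct 17→Costa, Oct 18→Leclerc+Bakr, Oct 19→Bakr, Oct 20→Andersen.
Total: 20 + 22 + 22 + 24 + 22 + 24 + 30 + 30 + 20 = $214.

$214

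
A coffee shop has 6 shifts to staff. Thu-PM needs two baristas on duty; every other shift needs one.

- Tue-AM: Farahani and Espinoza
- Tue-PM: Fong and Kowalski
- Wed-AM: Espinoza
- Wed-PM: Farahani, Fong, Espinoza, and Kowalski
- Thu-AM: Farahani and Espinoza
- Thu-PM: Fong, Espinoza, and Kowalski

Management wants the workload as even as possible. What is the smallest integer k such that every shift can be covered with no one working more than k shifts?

2

With 4 baristas and 7 worker-slots to fill, someone must work at least ⌈7/4⌉ = 2 shifts, so k ≥ 2.
k = 2 works: Tue-AM→Farahani, Tue-PM→Fong, Wed-AM→Espinoza, Wed-PM→Kowalski, Thu-AM→Farahani, Thu-PM→Fong+Espinoza.
Loads: Farahani 2, Fong 2, Espinoza 2, Kowalski 1 — all ≤ 2.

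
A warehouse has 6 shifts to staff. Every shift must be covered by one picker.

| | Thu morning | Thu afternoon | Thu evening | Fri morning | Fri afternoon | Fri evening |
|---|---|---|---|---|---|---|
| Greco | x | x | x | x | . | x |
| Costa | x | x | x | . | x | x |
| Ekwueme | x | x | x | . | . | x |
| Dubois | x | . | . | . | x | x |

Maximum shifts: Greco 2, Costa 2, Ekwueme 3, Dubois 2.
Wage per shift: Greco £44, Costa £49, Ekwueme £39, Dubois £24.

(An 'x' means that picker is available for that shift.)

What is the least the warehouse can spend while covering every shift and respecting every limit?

Fri morning can only be covered by Greco, so that assignment is forced.
Picking the cheapest available picker for each shift independently would cost £194, but that ignores the shift limits.
An optimal schedule: Thu morning→Dubois, Thu afternoon→Ekwueme, Thu evening→Ekwueme, Fri morning→Greco, Fri afternoon→Dubois, Fri evening→Ekwueme.
Total: 24 + 39 + 39 + 44 + 24 + 39 = £209.

£209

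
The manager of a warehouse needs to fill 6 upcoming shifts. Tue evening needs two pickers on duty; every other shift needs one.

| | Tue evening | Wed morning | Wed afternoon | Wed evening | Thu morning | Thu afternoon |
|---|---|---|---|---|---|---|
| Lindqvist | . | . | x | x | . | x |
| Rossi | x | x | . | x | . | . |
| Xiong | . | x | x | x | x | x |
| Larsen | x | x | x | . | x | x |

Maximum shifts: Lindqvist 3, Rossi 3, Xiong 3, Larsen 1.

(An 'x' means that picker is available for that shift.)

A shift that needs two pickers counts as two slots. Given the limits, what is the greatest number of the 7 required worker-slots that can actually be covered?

7

Total capacity across all pickers is 3+3+3+1 = 10, and 7 slots are needed, so at most 7 can be filled.
An assignment achieving 7: Tue evening→Rossi+Larsen, Wed morning→Rossi, Wed afternoon→Lindqvist, Wed evening→Lindqvist, Thu morning→Xiong, Thu afternoon→Lindqvist.
Loads: Lindqvist 3/3, Rossi 2/3, Xiong 1/3, Larsen 1/1.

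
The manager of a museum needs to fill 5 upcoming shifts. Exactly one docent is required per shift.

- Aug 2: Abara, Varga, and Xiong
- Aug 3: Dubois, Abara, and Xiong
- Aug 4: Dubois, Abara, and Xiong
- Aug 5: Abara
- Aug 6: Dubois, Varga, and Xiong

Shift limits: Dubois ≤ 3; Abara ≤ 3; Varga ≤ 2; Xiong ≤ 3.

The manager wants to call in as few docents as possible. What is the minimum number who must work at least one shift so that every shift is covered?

5 slots to fill and no one can take more than 3, so at least ⌈5/3⌉ = 2 docents are needed.
Dubois and Abara alone can cover everything: Aug 2→Abara, Aug 3→Dubois, Aug 4→Dubois, Aug 5→Abara, Aug 6→Dubois.

2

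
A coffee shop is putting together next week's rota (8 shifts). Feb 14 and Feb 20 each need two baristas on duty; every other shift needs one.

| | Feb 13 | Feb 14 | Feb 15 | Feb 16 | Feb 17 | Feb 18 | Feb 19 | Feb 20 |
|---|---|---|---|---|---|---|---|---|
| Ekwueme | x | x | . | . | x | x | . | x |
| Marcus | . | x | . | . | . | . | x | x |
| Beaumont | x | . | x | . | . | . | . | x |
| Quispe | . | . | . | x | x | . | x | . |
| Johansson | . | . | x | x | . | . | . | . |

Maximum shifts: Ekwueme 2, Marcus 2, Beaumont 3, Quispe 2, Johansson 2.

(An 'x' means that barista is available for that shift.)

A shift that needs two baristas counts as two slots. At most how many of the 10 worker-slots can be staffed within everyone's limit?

10

Total capacity across all baristas is 2+2+3+2+2 = 11, and 10 slots are needed, so at most 10 can be filled.
An assignment achieving 10: Feb 13→Beaumont, Feb 14→Ekwueme+Marcus, Feb 15→Beaumont, Feb 16→Johansson, Feb 17→Quispe, Feb 18→Ekwueme, Feb 19→Quispe, Feb 20→Marcus+Beaumont.
Loads: Ekwueme 2/2, Marcus 2/2, Beaumont 3/3, Quispe 2/2, Johansson 1/2.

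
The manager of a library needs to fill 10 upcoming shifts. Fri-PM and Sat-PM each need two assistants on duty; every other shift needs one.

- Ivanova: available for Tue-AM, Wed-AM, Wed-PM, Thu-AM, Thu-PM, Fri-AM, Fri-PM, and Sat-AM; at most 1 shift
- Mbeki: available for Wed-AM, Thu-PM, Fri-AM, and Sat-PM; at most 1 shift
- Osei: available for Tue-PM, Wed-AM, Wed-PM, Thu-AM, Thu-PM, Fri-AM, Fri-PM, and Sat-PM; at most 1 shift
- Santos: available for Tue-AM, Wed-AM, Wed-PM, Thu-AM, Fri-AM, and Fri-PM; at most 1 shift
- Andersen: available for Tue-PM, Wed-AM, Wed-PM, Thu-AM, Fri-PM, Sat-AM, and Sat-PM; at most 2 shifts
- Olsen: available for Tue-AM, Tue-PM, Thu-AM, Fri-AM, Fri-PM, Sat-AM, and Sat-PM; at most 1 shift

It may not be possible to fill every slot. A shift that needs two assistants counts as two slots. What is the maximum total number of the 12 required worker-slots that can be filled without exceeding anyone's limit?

Total capacity across all assistants is 1+1+1+1+2+1 = 7, and 12 slots are needed, so at most 7 can be filled.
An assignment achieving 7: Tue-AM→Ivanova, Tue-PM→Osei, Wed-PM→Santos, Thu-PM→Mbeki, Sat-AM→Andersen, Sat-PM→Andersen+Olsen.
Loads: Ivanova 1/1, Mbeki 1/1, Osei 1/1, Santos 1/1, Andersen 2/2, Olsen 1/1.

7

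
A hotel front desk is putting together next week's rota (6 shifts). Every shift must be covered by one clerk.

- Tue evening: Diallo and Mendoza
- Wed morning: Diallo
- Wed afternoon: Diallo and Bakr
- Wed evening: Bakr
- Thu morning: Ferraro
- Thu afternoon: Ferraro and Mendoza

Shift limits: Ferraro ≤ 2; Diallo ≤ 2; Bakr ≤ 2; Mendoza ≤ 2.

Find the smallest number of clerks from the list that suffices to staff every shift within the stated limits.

3

6 slots to fill and no one can take more than 2, so at least ⌈6/2⌉ = 3 clerks are needed.
Ferraro, Diallo, and Bakr alone can cover everything: Tue evening→Diallo, Wed morning→Diallo, Wed afternoon→Bakr, Wed evening→Bakr, Thu morning→Ferraro, Thu afternoon→Ferraro.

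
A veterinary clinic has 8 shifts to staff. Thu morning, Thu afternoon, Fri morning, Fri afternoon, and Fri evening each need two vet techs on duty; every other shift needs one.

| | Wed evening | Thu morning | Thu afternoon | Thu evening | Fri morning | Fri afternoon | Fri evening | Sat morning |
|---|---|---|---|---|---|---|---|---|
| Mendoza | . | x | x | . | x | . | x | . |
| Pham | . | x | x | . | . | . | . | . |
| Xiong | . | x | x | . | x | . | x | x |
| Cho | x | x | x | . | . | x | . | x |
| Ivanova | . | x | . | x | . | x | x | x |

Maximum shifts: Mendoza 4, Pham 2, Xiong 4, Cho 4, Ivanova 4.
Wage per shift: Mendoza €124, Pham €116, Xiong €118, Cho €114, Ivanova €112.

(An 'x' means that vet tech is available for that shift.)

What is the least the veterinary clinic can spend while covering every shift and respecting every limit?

Wed evening can only be covered by Cho, so that assignment is forced.
Thu evening can only be covered by Ivanova, so that assignment is forced.
Fri morning can only be covered by Mendoza and Xiong, so that assignment is forced.
Picking the cheapest available vet tech for each shift independently would cost €1492, but that ignores the shift limits.
An optimal schedule: Wed evening→Cho, Thu morning→Cho+Pham, Thu afternoon→Cho+Pham, Thu evening→Ivanova, Fri morning→Xiong+Mendoza, Fri afternoon→Ivanova+Cho, Fri evening→Ivanova+Xiong, Sat morning→Ivanova.
Total: 114 + 114 + 116 + 114 + 116 + 112 + 118 + 124 + 112 + 114 + 112 + 118 + 112 = €1496.

€1496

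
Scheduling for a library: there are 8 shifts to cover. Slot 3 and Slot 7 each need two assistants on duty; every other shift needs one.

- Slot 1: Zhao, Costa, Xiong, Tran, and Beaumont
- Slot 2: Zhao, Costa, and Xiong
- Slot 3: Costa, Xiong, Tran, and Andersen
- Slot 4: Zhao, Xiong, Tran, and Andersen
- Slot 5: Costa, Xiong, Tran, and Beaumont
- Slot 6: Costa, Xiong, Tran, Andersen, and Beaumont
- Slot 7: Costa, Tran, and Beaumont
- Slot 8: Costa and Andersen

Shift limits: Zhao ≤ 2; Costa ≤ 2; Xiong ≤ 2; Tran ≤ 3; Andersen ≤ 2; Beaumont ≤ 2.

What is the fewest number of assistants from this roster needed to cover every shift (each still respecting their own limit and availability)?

5

10 slots to fill and no one can take more than 3, so at least ⌈10/3⌉ = 4 assistants are needed.
Any 4 assistants together have capacity at most 3+2+2+2 = 9 < 10 slots, so 4 can never suffice.
Zhao, Costa, Xiong, Tran, and Andersen alone can cover everything: Slot 1→Zhao, Slot 2→Zhao, Slot 3→Tran+Andersen, Slot 4→Xiong, Slot 5→Xiong, Slot 6→Tran, Slot 7→Costa+Tran, Slot 8→Costa.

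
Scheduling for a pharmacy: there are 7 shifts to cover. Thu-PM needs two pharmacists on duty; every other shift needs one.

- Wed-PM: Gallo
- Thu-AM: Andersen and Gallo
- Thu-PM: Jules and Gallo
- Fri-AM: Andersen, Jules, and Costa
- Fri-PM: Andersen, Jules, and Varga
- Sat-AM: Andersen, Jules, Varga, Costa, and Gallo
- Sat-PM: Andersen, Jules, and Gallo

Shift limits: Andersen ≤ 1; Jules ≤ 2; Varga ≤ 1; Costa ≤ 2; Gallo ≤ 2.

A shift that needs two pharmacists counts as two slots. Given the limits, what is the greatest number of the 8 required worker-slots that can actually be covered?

8

Total capacity across all pharmacists is 1+2+1+2+2 = 8, and 8 slots are needed, so at most 8 can be filled.
An assignment achieving 8: Wed-PM→Gallo, Thu-AM→Andersen, Thu-PM→Jules+Gallo, Fri-AM→Costa, Fri-PM→Varga, Sat-AM→Costa, Sat-PM→Jules.
Loads: Andersen 1/1, Jules 2/2, Varga 1/1, Costa 2/2, Gallo 2/2.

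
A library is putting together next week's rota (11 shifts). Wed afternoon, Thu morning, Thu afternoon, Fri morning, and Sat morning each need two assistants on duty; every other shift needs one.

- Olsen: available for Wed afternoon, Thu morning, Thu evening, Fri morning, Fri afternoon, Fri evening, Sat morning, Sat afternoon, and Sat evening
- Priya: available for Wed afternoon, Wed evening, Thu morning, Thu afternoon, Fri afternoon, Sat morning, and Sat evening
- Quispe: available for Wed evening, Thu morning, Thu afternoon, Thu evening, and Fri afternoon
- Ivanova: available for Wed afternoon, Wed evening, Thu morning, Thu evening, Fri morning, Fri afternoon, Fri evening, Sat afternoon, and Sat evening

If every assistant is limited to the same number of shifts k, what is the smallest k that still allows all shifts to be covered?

4

With 4 assistants and 16 worker-slots to fill, someone must work at least ⌈16/4⌉ = 4 shifts, so k ≥ 4.
k = 4 works: Wed afternoon→Priya+Ivanova, Wed evening→Priya, Thu morning→Quispe+Ivanova, Thu afternoon→Priya+Quispe, Thu evening→Quispe, Fri morning→Olsen+Ivanova, Fri afternoon→Quispe, Fri evening→Olsen, Sat morning→Olsen+Priya, Sat afternoon→Olsen, Sat evening→Ivanova.
Loads: Olsen 4, Priya 4, Quispe 4, Ivanova 4 — all ≤ 4.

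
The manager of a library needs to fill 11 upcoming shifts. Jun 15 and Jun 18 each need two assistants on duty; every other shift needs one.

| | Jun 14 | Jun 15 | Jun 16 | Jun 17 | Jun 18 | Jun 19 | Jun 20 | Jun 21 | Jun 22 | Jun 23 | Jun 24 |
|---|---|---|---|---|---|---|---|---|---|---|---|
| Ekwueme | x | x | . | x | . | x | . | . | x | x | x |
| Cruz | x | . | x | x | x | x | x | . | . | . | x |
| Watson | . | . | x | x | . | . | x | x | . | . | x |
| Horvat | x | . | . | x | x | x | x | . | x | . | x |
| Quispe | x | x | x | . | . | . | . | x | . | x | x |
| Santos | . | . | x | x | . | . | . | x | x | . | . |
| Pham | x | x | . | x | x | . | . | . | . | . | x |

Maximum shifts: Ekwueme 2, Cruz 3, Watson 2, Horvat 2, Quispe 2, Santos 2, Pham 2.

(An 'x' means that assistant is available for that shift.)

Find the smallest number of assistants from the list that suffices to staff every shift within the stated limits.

6

13 slots to fill and no one can take more than 3, so at least ⌈13/3⌉ = 5 assistants are needed.
Any 5 assistants together have capacity at most 3+2+2+2+2 = 11 < 13 slots, so 5 can never suffice.
Ekwueme, Cruz, Watson, Horvat, Quispe, and Santos alone can cover everything: Jun 14→Quispe, Jun 15→Ekwueme+Quispe, Jun 16→Santos, Jun 17→Santos, Jun 18→Cruz+Horvat, Jun 19→Cruz, Jun 20→Cruz, Jun 21→Watson, Jun 22→Horvat, Jun 23→Ekwueme, Jun 24→Watson.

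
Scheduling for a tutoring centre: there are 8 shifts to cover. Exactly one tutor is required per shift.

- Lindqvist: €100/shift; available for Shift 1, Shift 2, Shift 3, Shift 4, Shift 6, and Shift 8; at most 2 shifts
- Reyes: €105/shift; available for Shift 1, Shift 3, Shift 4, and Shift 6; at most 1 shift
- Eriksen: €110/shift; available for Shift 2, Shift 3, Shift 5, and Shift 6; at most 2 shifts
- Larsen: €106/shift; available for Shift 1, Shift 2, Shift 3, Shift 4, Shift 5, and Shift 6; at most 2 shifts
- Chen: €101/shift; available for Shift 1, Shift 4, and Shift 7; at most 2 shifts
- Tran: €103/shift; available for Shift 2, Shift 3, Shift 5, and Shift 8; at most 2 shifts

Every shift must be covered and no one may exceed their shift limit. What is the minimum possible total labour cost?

Shift 7 can only be covered by Chen, so that assignment is forced.
Picking the cheapest available tutor for each shift independently would cost €804, but that ignores the shift limits.
An optimal schedule: Shift 1→Lindqvist, Shift 2→Tran, Shift 3→Larsen, Shift 4→Chen, Shift 5→Tran, Shift 6→Reyes, Shift 7→Chen, Shift 8→Lindqvist.
Total: 100 + 103 + 106 + 101 + 103 + 105 + 101 + 100 = €819.

€819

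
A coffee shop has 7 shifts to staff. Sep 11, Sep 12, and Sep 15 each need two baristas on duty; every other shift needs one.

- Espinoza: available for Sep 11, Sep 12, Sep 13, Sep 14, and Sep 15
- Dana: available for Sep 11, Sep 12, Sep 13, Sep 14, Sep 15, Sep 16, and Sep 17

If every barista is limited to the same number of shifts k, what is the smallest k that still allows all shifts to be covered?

With 2 baristas and 10 worker-slots to fill, someone must work at least ⌈10/2⌉ = 5 shifts, so k ≥ 5.
k = 5 works: Sep 11→Espinoza+Dana, Sep 12→Espinoza+Dana, Sep 13→Espinoza, Sep 14→Espinoza, Sep 15→Espinoza+Dana, Sep 16→Dana, Sep 17→Dana.
Loads: Espinoza 5, Dana 5 — all ≤ 5.

5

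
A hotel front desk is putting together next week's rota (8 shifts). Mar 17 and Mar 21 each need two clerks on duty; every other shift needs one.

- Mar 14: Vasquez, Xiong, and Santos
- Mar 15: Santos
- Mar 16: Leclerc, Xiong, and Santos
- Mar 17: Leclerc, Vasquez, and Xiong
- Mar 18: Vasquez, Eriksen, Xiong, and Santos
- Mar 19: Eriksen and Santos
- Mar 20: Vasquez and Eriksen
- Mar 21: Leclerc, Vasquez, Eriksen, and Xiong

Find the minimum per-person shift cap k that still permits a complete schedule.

With 5 clerks and 10 worker-slots to fill, someone must work at least ⌈10/5⌉ = 2 shifts, so k ≥ 2.
k = 2 works: Mar 14→Vasquez, Mar 15→Santos, Mar 16→Leclerc, Mar 17→Leclerc+Xiong, Mar 18→Santos, Mar 19→Eriksen, Mar 20→Vasquez, Mar 21→Eriksen+Xiong.
Loads: Leclerc 2, Vasquez 2, Eriksen 2, Xiong 2, Santos 2 — all ≤ 2.

2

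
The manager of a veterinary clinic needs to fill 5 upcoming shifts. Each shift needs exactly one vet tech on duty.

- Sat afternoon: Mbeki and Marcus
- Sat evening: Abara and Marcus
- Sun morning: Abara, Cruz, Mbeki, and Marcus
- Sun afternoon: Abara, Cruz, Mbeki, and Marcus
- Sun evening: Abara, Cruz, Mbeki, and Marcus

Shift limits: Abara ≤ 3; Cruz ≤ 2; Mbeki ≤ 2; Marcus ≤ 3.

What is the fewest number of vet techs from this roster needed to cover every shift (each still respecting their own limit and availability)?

5 slots to fill and no one can take more than 3, so at least ⌈5/3⌉ = 2 vet techs are needed.
Abara and Mbeki alone can cover everything: Sat afternoon→Mbeki, Sat evening→Abara, Sun morning→Abara, Sun afternoon→Abara, Sun evening→Mbeki.

2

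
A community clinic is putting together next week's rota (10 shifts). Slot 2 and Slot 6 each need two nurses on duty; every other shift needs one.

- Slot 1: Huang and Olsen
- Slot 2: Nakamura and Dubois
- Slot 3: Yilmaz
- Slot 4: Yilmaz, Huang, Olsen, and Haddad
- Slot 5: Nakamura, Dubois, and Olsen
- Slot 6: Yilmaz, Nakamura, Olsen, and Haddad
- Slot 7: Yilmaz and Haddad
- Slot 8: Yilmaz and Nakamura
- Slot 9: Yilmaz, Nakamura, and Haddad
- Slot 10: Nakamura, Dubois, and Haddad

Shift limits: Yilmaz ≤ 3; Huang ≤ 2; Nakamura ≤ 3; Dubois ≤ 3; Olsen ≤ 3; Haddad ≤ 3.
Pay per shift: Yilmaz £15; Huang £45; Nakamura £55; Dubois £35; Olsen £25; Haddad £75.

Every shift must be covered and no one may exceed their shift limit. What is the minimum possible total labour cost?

Slot 2 can only be covered by Nakamura and Dubois, so that assignment is forced.
Slot 3 can only be covered by Yilmaz, so that assignment is forced.
Picking the cheapest available nurse for each shift independently would cost £290, but that ignores the shift limits.
An optimal schedule: Slot 1→Olsen, Slot 2→Dubois+Nakamura, Slot 3→Yilmaz, Slot 4→Olsen, Slot 5→Dubois, Slot 6→Olsen+Nakamura, Slot 7→Yilmaz, Slot 8→Yilmaz, Slot 9→Nakamura, Slot 10→Dubois.
Total: 25 + 35 + 55 + 15 + 25 + 35 + 25 + 55 + 15 + 15 + 55 + 35 = £390.

£390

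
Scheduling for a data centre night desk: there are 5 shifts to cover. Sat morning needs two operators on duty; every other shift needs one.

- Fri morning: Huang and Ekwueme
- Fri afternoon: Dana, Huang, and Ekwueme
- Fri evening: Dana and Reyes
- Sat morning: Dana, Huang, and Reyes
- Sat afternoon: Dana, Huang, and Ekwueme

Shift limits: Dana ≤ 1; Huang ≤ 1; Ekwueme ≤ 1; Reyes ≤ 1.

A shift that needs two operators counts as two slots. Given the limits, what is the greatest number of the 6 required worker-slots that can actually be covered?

4

Total capacity across all operators is 1+1+1+1 = 4, and 6 slots are needed, so at most 4 can be filled.
An assignment achieving 4: Fri morning→Huang, Fri afternoon→Ekwueme, Fri evening→Dana, Sat morning→Reyes.
Loads: Dana 1/1, Huang 1/1, Ekwueme 1/1, Reyes 1/1.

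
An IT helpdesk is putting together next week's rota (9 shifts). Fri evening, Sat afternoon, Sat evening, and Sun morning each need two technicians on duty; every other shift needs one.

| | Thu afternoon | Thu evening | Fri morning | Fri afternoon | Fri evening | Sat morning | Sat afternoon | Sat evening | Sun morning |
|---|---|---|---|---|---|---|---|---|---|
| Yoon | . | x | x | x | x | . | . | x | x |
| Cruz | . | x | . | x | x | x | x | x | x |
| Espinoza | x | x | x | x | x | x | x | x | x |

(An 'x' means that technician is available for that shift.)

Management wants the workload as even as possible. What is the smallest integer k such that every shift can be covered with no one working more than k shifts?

With 3 technicians and 13 worker-slots to fill, someone must work at least ⌈13/3⌉ = 5 shifts, so k ≥ 5.
k = 5 works: Thu afternoon→Espinoza, Thu evening→Yoon, Fri morning→Yoon, Fri afternoon→Yoon, Fri evening→Yoon+Cruz, Sat morning→Cruz, Sat afternoon→Cruz+Espinoza, Sat evening→Yoon+Cruz, Sun morning→Cruz+Espinoza.
Loads: Yoon 5, Cruz 5, Espinoza 3 — all ≤ 5.

5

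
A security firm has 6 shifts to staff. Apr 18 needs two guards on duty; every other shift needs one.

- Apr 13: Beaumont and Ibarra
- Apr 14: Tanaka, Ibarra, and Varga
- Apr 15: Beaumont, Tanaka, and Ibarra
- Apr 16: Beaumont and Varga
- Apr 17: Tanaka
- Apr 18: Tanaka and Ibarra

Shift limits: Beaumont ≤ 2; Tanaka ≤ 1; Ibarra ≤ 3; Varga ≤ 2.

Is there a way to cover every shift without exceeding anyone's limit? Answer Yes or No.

Total capacity is 8 and 7 slots are needed, so capacity alone doesn't rule it out.
Shifts {Apr 17, Apr 18} need 3 worker-slots in total, but the guards available for any of those shifts (Tanaka and Ibarra) can supply at most 2 among them. So no valid schedule exists.

No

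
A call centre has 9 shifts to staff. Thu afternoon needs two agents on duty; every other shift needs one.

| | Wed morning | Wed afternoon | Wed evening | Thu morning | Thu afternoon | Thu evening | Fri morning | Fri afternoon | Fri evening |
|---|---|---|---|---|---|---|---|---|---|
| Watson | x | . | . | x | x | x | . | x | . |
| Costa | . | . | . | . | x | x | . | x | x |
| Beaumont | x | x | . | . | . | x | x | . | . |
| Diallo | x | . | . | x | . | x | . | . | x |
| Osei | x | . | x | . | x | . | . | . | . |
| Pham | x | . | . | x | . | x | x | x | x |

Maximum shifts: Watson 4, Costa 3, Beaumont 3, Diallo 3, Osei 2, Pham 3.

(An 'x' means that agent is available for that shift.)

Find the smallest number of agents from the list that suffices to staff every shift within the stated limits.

4

10 slots to fill and no one can take more than 4, so at least ⌈10/4⌉ = 3 agents are needed.
No set of 3 agents can cover every shift (each such set leaves at least one shift with no one available or exceeds a cap).
Watson, Costa, Beaumont, and Osei alone can cover everything: Wed morning→Watson, Wed afternoon→Beaumont, Wed evening→Osei, Thu morning→Watson, Thu afternoon→Watson+Costa, Thu evening→Costa, Fri morning→Beaumont, Fri afternoon→Watson, Fri evening→Costa.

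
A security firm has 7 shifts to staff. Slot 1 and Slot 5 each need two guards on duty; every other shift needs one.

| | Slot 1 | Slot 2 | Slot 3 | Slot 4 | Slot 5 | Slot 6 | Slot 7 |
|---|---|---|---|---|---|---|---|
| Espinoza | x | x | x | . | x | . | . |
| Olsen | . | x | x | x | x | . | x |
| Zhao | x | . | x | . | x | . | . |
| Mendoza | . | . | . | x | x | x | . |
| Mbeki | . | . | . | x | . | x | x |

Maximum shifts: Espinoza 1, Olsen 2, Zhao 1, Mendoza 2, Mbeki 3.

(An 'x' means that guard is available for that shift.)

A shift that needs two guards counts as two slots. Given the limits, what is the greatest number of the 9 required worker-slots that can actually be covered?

8

Total capacity across all guards is 1+2+1+2+3 = 9, and 9 slots are needed, so at most 9 can be filled.
Shifts {Slot 1, Slot 2, Slot 3, Slot 5} need 6 slots but only Espinoza, Olsen, Zhao, and Mendoza are available for them, supplying at most 5 — so at least 1 slot must go unfilled.
An assignment achieving 8: Slot 1→Espinoza+Zhao, Slot 2→Olsen, Slot 3→Olsen, Slot 4→Mbeki, Slot 5→Mendoza, Slot 6→Mendoza, Slot 7→Mbeki.
Loads: Espinoza 1/1, Olsen 2/2, Zhao 1/1, Mendoza 2/2, Mbeki 2/3.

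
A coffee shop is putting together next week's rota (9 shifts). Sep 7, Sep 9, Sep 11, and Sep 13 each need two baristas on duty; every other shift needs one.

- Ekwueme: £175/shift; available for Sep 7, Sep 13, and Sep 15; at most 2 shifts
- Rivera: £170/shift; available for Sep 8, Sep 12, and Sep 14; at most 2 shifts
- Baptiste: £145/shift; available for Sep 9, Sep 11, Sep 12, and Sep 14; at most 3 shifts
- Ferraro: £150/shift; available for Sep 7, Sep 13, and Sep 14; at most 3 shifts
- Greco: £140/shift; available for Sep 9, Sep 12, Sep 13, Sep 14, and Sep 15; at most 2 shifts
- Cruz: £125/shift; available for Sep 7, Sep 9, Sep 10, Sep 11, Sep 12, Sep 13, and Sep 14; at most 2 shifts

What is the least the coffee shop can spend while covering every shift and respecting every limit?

£1935

Sep 8 can only be covered by Rivera, so that assignment is forced.
Sep 10 can only be covered by Cruz, so that assignment is forced.
Sep 11 can only be covered by Baptiste and Cruz, so that assignment is forced.
Picking the cheapest available barista for each shift independently would cost £1760, but that ignores the shift limits.
An optimal schedule: Sep 7→Ferraro+Ekwueme, Sep 8→Rivera, Sep 9→Greco+Baptiste, Sep 10→Cruz, Sep 11→Cruz+Baptiste, Sep 12→Baptiste, Sep 13→Ferraro+Ekwueme, Sep 14→Ferraro, Sep 15→Greco.
Total: 150 + 175 + 170 + 140 + 145 + 125 + 125 + 145 + 145 + 150 + 175 + 150 + 140 = £1935.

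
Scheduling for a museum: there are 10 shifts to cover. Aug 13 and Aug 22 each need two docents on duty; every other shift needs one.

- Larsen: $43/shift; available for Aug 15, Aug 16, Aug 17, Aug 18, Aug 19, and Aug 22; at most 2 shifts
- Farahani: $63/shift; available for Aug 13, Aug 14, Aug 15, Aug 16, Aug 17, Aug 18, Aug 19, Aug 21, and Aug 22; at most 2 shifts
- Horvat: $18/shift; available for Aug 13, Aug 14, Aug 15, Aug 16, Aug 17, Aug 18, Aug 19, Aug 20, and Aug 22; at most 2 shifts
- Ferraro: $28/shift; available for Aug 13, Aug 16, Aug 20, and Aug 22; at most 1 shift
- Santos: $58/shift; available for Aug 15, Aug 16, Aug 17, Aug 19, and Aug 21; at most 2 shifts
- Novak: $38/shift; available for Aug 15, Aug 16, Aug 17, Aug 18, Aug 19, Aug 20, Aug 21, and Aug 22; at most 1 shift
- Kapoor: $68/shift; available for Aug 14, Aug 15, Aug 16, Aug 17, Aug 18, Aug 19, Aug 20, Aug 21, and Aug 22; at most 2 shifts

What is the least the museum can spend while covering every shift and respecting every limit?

Picking the cheapest available docent for each shift independently would cost $256, but that ignores the shift limits.
An optimal schedule: Aug 13→Farahani+Horvat, Aug 14→Farahani, Aug 15→Larsen, Aug 16→Kapoor, Aug 17→Santos, Aug 18→Larsen, Aug 19→Novak, Aug 20→Horvat, Aug 21→Santos, Aug 22→Ferraro+Kapoor.
Total: 63 + 18 + 63 + 43 + 68 + 58 + 43 + 38 + 18 + 58 + 28 + 68 = $566.

$566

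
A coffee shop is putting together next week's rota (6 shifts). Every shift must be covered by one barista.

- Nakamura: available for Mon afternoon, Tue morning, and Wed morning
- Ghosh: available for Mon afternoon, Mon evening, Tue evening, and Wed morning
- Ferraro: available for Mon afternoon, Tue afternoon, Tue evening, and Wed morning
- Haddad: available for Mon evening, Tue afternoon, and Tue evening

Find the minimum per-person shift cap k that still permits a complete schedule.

With 4 baristas and 6 worker-slots to fill, someone must work at least ⌈6/4⌉ = 2 shifts, so k ≥ 2.
k = 2 works: Mon afternoon→Nakamura, Mon evening→Ghosh, Tue morning→Nakamura, Tue afternoon→Ferraro, Tue evening→Ghosh, Wed morning→Ferraro.
Loads: Nakamura 2, Ghosh 2, Ferraro 2, Haddad 0 — all ≤ 2.

2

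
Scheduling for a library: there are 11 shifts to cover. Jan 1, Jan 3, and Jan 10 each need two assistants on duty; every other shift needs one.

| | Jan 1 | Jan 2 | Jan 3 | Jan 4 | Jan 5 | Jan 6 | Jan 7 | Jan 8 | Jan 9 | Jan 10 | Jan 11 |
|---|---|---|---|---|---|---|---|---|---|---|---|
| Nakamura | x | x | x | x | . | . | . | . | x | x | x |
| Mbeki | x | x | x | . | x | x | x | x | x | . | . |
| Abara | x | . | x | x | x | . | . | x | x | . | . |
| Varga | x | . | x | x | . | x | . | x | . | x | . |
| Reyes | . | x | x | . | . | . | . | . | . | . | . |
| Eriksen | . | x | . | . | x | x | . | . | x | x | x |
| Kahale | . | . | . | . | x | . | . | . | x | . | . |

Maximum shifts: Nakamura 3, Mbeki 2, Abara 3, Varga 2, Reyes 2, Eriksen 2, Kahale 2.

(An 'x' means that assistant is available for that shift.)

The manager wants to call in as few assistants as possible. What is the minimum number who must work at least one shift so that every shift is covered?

14 slots to fill and no one can take more than 3, so at least ⌈14/3⌉ = 5 assistants are needed.
Any 5 assistants together have capacity at most 3+3+2+2+2 = 12 < 14 slots, so 5 can never suffice.
Nakamura, Mbeki, Abara, Varga, Reyes, and Eriksen alone can cover everything: Jan 1→Abara+Varga, Jan 2→Reyes, Jan 3→Abara+Reyes, Jan 4→Nakamura, Jan 5→Mbeki, Jan 6→Varga, Jan 7→Mbeki, Jan 8→Abara, Jan 9→Eriksen, Jan 10→Nakamura+Eriksen, Jan 11→Nakamura.

6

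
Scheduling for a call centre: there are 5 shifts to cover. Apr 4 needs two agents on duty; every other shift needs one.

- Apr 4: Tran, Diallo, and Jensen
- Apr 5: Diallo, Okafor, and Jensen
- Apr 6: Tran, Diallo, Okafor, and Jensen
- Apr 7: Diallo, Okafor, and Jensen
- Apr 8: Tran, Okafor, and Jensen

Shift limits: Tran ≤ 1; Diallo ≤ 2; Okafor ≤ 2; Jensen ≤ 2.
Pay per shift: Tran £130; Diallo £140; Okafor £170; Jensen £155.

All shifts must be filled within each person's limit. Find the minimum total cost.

£890

Picking the cheapest available agent for each shift independently would cost £810, but that ignores the shift limits.
An optimal schedule: Apr 4→Tran+Diallo, Apr 5→Diallo, Apr 6→Okafor, Apr 7→Jensen, Apr 8→Jensen.
Total: 130 + 140 + 140 + 170 + 155 + 155 = £890.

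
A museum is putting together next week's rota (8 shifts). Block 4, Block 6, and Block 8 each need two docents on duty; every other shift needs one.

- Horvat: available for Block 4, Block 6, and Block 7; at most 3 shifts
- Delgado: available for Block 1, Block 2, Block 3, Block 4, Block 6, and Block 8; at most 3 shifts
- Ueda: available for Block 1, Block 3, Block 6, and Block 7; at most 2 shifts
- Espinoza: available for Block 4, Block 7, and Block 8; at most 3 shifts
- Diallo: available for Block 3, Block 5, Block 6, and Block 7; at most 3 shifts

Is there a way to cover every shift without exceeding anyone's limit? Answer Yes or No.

Block 2 can only be covered by Delgado, so that assignment is forced.
Block 5 can only be covered by Diallo, so that assignment is forced.
Block 8 can only be covered by Delgado and Espinoza, so that assignment is forced.
One valid schedule: Block 1→Delgado, Block 2→Delgado, Block 3→Ueda, Block 4→Horvat+Espinoza, Block 5→Diallo, Block 6→Horvat+Ueda, Block 7→Horvat, Block 8→Delgado+Espinoza.
Loads: Horvat 3/3, Delgado 3/3, Ueda 2/2, Espinoza 2/3, Diallo 1/3 — all within limits.

Yes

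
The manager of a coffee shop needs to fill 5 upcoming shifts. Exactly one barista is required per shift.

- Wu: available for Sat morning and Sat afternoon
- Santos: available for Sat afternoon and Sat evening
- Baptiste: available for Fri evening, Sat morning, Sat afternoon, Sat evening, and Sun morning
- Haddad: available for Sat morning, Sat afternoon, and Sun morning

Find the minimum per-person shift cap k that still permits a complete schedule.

2

With 4 baristas and 5 worker-slots to fill, someone must work at least ⌈5/4⌉ = 2 shifts, so k ≥ 2.
k = 2 works: Fri evening→Baptiste, Sat morning→Wu, Sat afternoon→Wu, Sat evening→Santos, Sun morning→Baptiste.
Loads: Wu 2, Santos 1, Baptiste 2, Haddad 0 — all ≤ 2.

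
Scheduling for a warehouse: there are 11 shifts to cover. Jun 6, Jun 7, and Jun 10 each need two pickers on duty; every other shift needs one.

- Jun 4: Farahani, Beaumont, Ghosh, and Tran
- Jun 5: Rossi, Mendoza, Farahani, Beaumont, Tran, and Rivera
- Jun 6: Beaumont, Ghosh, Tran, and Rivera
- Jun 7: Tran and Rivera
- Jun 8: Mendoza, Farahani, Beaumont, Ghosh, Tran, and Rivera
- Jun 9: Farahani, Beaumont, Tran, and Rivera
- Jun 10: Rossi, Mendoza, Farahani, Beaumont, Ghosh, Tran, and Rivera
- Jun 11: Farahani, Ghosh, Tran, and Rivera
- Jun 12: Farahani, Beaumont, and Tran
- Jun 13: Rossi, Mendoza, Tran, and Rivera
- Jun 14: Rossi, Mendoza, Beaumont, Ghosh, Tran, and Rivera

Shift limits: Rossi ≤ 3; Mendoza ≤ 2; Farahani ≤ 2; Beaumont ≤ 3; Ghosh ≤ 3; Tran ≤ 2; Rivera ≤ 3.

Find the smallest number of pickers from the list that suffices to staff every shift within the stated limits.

5

14 slots to fill and no one can take more than 3, so at least ⌈14/3⌉ = 5 pickers are needed.
Rossi, Beaumont, Ghosh, Tran, and Rivera alone can cover everything: Jun 4→Beaumont, Jun 5→Rossi, Jun 6→Ghosh+Rivera, Jun 7→Tran+Rivera, Jun 8→Ghosh, Jun 9→Beaumont, Jun 10→Tran+Rivera, Jun 11→Ghosh, Jun 12→Beaumont, Jun 13→Rossi, Jun 14→Rossi.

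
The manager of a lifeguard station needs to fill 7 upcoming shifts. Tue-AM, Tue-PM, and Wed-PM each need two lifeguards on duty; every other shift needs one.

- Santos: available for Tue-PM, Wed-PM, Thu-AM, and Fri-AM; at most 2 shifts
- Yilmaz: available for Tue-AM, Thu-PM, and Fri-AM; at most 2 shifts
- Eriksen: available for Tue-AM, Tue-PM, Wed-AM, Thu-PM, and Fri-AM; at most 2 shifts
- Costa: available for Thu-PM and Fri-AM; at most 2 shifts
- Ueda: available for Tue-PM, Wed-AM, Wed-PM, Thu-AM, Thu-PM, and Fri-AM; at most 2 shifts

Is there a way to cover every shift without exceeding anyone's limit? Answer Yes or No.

No

Total capacity is 10 and 10 slots are needed, so capacity alone doesn't rule it out.
Shifts {Tue-AM, Tue-PM, Wed-AM, Wed-PM, Thu-AM} need 8 worker-slots in total, but the lifeguards available for any of those shifts (Santos, Yilmaz, Eriksen, and Ueda) can supply at most 7 among them. So no valid schedule exists.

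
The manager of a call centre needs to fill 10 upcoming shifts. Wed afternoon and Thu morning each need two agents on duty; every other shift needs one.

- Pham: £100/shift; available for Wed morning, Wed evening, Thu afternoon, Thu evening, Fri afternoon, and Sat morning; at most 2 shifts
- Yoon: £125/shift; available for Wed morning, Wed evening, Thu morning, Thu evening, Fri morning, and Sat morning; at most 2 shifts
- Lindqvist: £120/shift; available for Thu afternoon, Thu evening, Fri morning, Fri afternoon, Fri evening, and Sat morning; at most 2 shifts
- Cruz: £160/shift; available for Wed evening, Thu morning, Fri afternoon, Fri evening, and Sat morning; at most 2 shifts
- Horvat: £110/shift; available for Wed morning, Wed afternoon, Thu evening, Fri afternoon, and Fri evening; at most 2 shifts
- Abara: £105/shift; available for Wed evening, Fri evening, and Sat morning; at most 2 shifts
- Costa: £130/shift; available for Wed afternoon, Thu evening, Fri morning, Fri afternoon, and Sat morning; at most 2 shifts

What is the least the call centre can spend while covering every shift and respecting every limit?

Wed afternoon can only be covered by Horvat and Costa, so that assignment is forced.
Thu morning can only be covered by Yoon and Cruz, so that assignment is forced.
Picking the cheapest available agent for each shift independently would cost £1350, but that ignores the shift limits.
An optimal schedule: Wed morning→Pham, Wed afternoon→Horvat+Costa, Wed evening→Abara, Thu morning→Yoon+Cruz, Thu afternoon→Pham, Thu evening→Horvat, Fri morning→Lindqvist, Fri afternoon→Lindqvist, Fri evening→Abara, Sat morning→Yoon.
Total: 100 + 110 + 130 + 105 + 125 + 160 + 100 + 110 + 120 + 120 + 105 + 125 = £1410.

£1410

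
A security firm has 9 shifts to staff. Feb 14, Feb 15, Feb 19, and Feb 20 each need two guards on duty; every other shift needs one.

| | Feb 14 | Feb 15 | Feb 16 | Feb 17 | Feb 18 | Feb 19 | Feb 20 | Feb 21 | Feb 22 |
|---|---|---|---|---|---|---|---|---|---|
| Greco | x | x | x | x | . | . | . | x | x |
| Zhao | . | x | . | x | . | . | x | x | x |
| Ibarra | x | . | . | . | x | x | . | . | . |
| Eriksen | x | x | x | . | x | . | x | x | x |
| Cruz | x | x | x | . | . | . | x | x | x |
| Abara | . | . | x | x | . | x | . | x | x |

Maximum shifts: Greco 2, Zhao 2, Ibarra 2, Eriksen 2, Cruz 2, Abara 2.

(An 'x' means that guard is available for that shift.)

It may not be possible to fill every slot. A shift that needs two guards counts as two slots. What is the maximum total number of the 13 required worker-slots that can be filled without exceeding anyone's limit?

Total capacity across all guards is 2+2+2+2+2+2 = 12, and 13 slots are needed, so at most 12 can be filled.
An assignment achieving 12: Feb 14→Greco+Eriksen, Feb 15→Zhao+Cruz, Feb 16→Cruz, Feb 17→Greco, Feb 18→Ibarra, Feb 19→Ibarra+Abara, Feb 20→Zhao+Eriksen, Feb 21→Abara.
Loads: Greco 2/2, Zhao 2/2, Ibarra 2/2, Eriksen 2/2, Cruz 2/2, Abara 2/2.

12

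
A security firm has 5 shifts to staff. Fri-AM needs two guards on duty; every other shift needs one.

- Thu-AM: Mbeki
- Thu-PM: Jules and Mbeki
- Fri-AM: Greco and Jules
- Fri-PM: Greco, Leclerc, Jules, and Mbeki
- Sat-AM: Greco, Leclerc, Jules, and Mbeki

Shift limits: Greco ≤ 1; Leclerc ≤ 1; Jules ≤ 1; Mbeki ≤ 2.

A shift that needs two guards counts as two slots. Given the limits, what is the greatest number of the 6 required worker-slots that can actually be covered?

Total capacity across all guards is 1+1+1+2 = 5, and 6 slots are needed, so at most 5 can be filled.
An assignment achieving 5: Thu-AM→Mbeki, Thu-PM→Jules, Fri-AM→Greco, Fri-PM→Leclerc, Sat-AM→Mbeki.
Loads: Greco 1/1, Leclerc 1/1, Jules 1/1, Mbeki 2/2.

5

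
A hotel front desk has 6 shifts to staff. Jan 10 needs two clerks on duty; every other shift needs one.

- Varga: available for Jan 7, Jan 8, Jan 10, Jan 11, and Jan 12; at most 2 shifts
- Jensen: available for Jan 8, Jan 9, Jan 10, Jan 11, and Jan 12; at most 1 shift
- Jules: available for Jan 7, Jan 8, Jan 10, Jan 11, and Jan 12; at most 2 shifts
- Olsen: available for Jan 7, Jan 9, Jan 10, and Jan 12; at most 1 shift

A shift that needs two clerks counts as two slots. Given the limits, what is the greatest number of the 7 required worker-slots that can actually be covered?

6

Total capacity across all clerks is 2+1+2+1 = 6, and 7 slots are needed, so at most 6 can be filled.
An assignment achieving 6: Jan 7→Varga, Jan 8→Varga, Jan 9→Jensen, Jan 10→Jules+Olsen, Jan 11→Jules.
Loads: Varga 2/2, Jensen 1/1, Jules 2/2, Olsen 1/1.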